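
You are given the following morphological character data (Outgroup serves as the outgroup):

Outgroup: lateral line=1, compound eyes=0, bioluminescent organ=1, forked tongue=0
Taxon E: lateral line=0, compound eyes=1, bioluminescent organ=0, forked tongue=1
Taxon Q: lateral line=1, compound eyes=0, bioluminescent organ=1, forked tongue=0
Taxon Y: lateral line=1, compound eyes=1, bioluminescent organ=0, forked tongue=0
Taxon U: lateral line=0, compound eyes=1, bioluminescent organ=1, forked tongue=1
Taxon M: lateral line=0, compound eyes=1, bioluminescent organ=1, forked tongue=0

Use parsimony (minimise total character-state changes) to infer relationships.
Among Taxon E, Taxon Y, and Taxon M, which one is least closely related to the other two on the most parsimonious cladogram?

Taxon Y

Character polarity is set by the outgroup: the derived state is whichever differs from the outgroup's state, so for lateral line, bioluminescent organ the derived state is '0', and for the remaining characters it is '1'.
Only Taxon E, Taxon M, and Taxon U show the derived state '0' for lateral line, supporting them as a clade.
compound eyes (derived state '1') is shared by Taxon E, Taxon M, Taxon U, and Taxon Y — a synapomorphy uniting that clade.
bioluminescent organ (state '0') occurs in Taxon E and Taxon Y but conflicts with the nesting implied by the other characters — most parsimoniously interpreted as homoplasy.
forked tongue (derived state '1') is shared by Taxon E and Taxon U — a synapomorphy uniting that clade.
Most parsimonious ingroup topology: ((((Taxon E,Taxon U),Taxon M),Taxon Y),Taxon Q).
Taxon M and Taxon E share a more recent common ancestor with each other than either does with Taxon Y, so Taxon Y is the least closely related of the three.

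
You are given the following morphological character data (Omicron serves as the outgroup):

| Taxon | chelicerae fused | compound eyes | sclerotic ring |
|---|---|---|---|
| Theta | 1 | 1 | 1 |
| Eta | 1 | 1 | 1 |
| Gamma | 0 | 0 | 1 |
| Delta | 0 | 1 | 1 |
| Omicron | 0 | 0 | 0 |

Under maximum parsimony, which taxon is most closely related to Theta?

Eta

The outgroup has state '0' for every character, so '1' is the derived state throughout.
chelicerae fused: derived state '1' in Eta and Theta only — synapomorphy for {Eta, Theta}.
compound eyes (derived state '1') is shared by Delta, Eta, and Theta — a synapomorphy uniting that clade.
All ingroup taxa share the derived state '1' for sclerotic ring; it defines the ingroup but does not resolve relationships within it.
Most parsimonious ingroup topology: (((Theta,Eta),Delta),Gamma).
Theta and Eta form a cherry on this tree, so they are sister taxa.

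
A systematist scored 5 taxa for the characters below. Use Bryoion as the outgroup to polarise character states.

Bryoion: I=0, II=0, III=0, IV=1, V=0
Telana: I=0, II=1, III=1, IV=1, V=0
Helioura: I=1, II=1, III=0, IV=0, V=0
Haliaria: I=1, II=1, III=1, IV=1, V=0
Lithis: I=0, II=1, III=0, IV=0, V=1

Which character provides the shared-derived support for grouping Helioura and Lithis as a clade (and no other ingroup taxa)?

Character polarity is set by the outgroup: the derived state is whichever differs from the outgroup's state, so for IV the derived state is '0', and for the remaining characters it is '1'.
I groups Haliaria and Helioura, which is incompatible with the clades supported by the remaining characters; treating it as convergent (homoplasy) costs fewer steps than any alternative tree.
II (derived state '1') is shared by all ingroup taxa — unites the whole ingroup.
III (derived state '1') is shared by Haliaria and Telana — a synapomorphy uniting that clade.
IV: derived state '0' in Helioura and Lithis only — synapomorphy for {Helioura, Lithis}.
V (derived state '1') is unique to Lithis (autapomorphy; uninformative for grouping).
Most parsimonious ingroup topology: ((Telana,Haliaria),(Helioura,Lithis)).
The clade {Helioura, Lithis} is supported by IV: its derived state '0' occurs in exactly those taxa and in no other taxon (including the outgroup).

IV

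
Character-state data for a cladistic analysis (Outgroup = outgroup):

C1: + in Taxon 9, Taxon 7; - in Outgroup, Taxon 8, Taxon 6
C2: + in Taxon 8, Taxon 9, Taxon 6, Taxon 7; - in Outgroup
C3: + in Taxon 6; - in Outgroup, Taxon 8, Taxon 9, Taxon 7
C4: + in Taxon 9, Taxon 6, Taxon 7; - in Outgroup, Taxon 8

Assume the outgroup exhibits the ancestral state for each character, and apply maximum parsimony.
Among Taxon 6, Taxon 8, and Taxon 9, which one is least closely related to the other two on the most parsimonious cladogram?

The outgroup has state '-' for every character, so '+' is the derived state throughout.
C1 (derived state '+') is shared by Taxon 7 and Taxon 9 — a synapomorphy uniting that clade.
All ingroup taxa share the derived state '+' for C2; it defines the ingroup but does not resolve relationships within it.
C3 (derived state '+') is unique to Taxon 6 (autapomorphy; uninformative for grouping).
Only Taxon 6, Taxon 7, and Taxon 9 show the derived state '+' for C4, supporting them as a clade.
Most parsimonious ingroup topology: (((Taxon 9,Taxon 7),Taxon 6),Taxon 8).
Taxon 6 and Taxon 9 share a more recent common ancestor with each other than either does with Taxon 8, so Taxon 8 is the least closely related of the three.

Taxon 8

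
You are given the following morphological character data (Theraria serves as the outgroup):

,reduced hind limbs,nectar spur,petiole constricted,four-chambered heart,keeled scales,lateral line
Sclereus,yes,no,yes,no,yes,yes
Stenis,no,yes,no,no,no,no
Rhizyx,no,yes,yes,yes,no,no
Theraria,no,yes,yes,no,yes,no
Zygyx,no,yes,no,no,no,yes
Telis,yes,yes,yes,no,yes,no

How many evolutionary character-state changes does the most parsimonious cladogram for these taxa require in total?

Character polarity is set by the outgroup: the derived state is whichever differs from the outgroup's state, so for nectar spur, petiole constricted, keeled scales the derived state is 'no', and for the remaining characters it is 'yes'.
reduced hind limbs: derived state 'yes' in Sclereus and Telis only — synapomorphy for {Sclereus, Telis}.
nectar spur (derived state 'no') is unique to Sclereus (autapomorphy; uninformative for grouping).
petiole constricted: derived state 'no' in Stenis and Zygyx only — synapomorphy for {Stenis, Zygyx}.
four-chambered heart (derived state 'yes') is unique to Rhizyx (autapomorphy; uninformative for grouping).
Only Rhizyx, Stenis, and Zygyx show the derived state 'no' for keeled scales, supporting them as a clade.
lateral line (state 'yes') occurs in Sclereus and Zygyx but conflicts with the nesting implied by the other characters — most parsimoniously interpreted as homoplasy.
Most parsimonious ingroup topology: (((Zygyx,Stenis),Rhizyx),(Sclereus,Telis)).
Changes per character on this tree: reduced hind limbs: 1; nectar spur: 1; petiole constricted: 1; four-chambered heart: 1; keeled scales: 1; lateral line: 2.
Total = 7.

7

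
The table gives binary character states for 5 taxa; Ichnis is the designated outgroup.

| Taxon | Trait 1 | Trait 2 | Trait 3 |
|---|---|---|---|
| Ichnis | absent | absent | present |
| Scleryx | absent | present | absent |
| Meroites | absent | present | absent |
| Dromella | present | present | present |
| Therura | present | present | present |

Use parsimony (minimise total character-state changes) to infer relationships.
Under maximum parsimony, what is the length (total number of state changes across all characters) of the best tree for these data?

3

Character polarity is set by the outgroup: the derived state is whichever differs from the outgroup's state, so for Trait 3 the derived state is 'absent', and for the remaining characters it is 'present'.
Only Dromella and Therura show the derived state 'present' for Trait 1, supporting them as a clade.
All ingroup taxa share the derived state 'present' for Trait 2; it defines the ingroup but does not resolve relationships within it.
Trait 3 (derived state 'absent') is shared by Meroites and Scleryx — a synapomorphy uniting that clade.
Most parsimonious ingroup topology: ((Scleryx,Meroites),(Dromella,Therura)).
Changes per character on this tree: Trait 1: 1; Trait 2: 1; Trait 3: 1.
Total = 3.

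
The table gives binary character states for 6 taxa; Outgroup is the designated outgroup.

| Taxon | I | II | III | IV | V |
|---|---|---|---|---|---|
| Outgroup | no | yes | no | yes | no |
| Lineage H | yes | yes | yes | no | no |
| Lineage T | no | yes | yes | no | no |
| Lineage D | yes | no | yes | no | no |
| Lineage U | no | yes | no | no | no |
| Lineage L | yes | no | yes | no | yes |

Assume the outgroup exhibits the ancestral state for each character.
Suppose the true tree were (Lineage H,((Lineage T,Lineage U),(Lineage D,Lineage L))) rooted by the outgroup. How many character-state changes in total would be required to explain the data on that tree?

Map each character onto (Lineage H,((Lineage T,Lineage U),(Lineage D,Lineage L))) (rooted by Outgroup) and count the minimum state changes it requires (Fitch parsimony):
I: 2; II: 1; III: 2; IV: 1; V: 1.
Total tree length = 7.

7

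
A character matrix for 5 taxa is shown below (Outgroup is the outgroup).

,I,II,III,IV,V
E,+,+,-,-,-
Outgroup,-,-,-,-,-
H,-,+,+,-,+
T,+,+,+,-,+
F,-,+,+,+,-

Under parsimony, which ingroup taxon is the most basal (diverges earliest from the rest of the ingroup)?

E

The outgroup has state '-' for every character, so '+' is the derived state throughout.
I groups E and T, which is incompatible with the clades supported by the remaining characters; treating it as convergent (homoplasy) costs fewer steps than any alternative tree.
II (derived state '+') is shared by all ingroup taxa — unites the whole ingroup.
III: derived state '+' in F, H, and T only — synapomorphy for {F, H, T}.
IV: derived state '+' in F only — an autapomorphy, so it tells us nothing about relationships among taxa.
V: derived state '+' in H and T only — synapomorphy for {H, T}.
Most parsimonious ingroup topology: (E,(F,(H,T))).
E is sister to the clade containing all other ingroup taxa, so it is the earliest-diverging (most basal) ingroup lineage.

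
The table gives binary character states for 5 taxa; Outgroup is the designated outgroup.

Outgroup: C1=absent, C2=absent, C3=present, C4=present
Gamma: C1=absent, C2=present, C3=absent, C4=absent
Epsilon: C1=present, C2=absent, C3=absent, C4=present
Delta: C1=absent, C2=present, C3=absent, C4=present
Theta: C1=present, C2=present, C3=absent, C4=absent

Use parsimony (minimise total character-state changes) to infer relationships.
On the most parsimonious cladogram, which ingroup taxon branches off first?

Epsilon

Character polarity is set by the outgroup: the derived state is whichever differs from the outgroup's state, so for C3, C4 the derived state is 'absent', and for the remaining characters it is 'present'.
C1 (state 'present') occurs in Epsilon and Theta but conflicts with the nesting implied by the other characters — most parsimoniously interpreted as homoplasy.
C2: derived state 'present' in Delta, Gamma, and Theta only — synapomorphy for {Delta, Gamma, Theta}.
C3 (derived state 'absent') is shared by all ingroup taxa — unites the whole ingroup.
C4 (derived state 'absent') is shared by Gamma and Theta — a synapomorphy uniting that clade.
Most parsimonious ingroup topology: (((Gamma,Theta),Delta),Epsilon).
Epsilon is sister to the clade containing all other ingroup taxa, so it is the earliest-diverging (most basal) ingroup lineage.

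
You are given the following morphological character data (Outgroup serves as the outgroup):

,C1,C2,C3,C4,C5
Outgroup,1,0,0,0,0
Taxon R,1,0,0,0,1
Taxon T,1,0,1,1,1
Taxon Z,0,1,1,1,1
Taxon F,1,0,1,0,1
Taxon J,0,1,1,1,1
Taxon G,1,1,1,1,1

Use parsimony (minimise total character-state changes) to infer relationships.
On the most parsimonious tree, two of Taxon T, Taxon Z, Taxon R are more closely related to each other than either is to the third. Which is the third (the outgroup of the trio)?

Taxon R

Character polarity is set by the outgroup: the derived state is whichever differs from the outgroup's state, so for C1 the derived state is '0', and for the remaining characters it is '1'.
C1 (derived state '0') is shared by Taxon J and Taxon Z — a synapomorphy uniting that clade.
C2 (derived state '1') is shared by Taxon G, Taxon J, and Taxon Z — a synapomorphy uniting that clade.
C3 (derived state '1') is shared by Taxon F, Taxon G, Taxon J, Taxon T, and Taxon Z — a synapomorphy uniting that clade.
C4 (derived state '1') is shared by Taxon G, Taxon J, Taxon T, and Taxon Z — a synapomorphy uniting that clade.
C5 (derived state '1') is shared by all ingroup taxa — unites the whole ingroup.
Most parsimonious ingroup topology: (Taxon R,((Taxon T,((Taxon Z,Taxon J),Taxon G)),Taxon F)).
Taxon Z and Taxon T share a more recent common ancestor with each other than either does with Taxon R, so Taxon R is the least closely related of the three.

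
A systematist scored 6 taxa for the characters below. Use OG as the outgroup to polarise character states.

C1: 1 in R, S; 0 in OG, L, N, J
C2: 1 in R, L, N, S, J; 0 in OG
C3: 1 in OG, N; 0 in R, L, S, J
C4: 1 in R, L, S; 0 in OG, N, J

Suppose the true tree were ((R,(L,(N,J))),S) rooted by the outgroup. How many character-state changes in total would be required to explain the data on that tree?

Map each character onto ((R,(L,(N,J))),S) (rooted by OG) and count the minimum state changes it requires (Fitch parsimony):
C1: 2; C2: 1; C3: 2; C4: 2.
Total tree length = 7.

7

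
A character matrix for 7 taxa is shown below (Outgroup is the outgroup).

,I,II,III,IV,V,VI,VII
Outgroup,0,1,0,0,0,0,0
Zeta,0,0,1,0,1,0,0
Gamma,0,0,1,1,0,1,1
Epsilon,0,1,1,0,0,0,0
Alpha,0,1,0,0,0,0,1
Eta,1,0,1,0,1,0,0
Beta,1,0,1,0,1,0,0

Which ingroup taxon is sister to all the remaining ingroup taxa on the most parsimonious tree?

Alpha

Character polarity is set by the outgroup: the derived state is whichever differs from the outgroup's state, so for II the derived state is '0', and for the remaining characters it is '1'.
I: derived state '1' in Beta and Eta only — synapomorphy for {Beta, Eta}.
II: derived state '0' in Beta, Eta, Gamma, and Zeta only — synapomorphy for {Beta, Eta, Gamma, Zeta}.
III (derived state '1') is shared by Beta, Epsilon, Eta, Gamma, and Zeta — a synapomorphy uniting that clade.
IV: derived state '1' in Gamma only — an autapomorphy, so it tells us nothing about relationships among taxa.
V: derived state '1' in Beta, Eta, and Zeta only — synapomorphy for {Beta, Eta, Zeta}.
VI: derived state '1' in Gamma only — an autapomorphy, so it tells us nothing about relationships among taxa.
VII groups Alpha and Gamma, which is incompatible with the clades supported by the remaining characters; treating it as convergent (homoplasy) costs fewer steps than any alternative tree.
Most parsimonious ingroup topology: ((((Zeta,(Eta,Beta)),Gamma),Epsilon),Alpha).
Alpha is sister to the clade containing all other ingroup taxa, so it is the earliest-diverging (most basal) ingroup lineage.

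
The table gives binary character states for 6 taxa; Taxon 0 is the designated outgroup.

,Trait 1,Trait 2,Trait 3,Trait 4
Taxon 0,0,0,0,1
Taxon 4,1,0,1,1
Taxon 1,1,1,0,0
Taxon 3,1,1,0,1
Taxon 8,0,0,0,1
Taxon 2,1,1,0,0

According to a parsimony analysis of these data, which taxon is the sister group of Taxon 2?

Taxon 1

Character polarity is set by the outgroup: the derived state is whichever differs from the outgroup's state, so for Trait 4 the derived state is '0', and for the remaining characters it is '1'.
Trait 1 (derived state '1') is shared by Taxon 1, Taxon 2, Taxon 3, and Taxon 4 — a synapomorphy uniting that clade.
Only Taxon 1, Taxon 2, and Taxon 3 show the derived state '1' for Trait 2, supporting them as a clade.
Trait 3: derived state '1' in Taxon 4 only — an autapomorphy, so it tells us nothing about relationships among taxa.
Trait 4: derived state '0' in Taxon 1 and Taxon 2 only — synapomorphy for {Taxon 1, Taxon 2}.
Most parsimonious ingroup topology: ((Taxon 4,((Taxon 1,Taxon 2),Taxon 3)),Taxon 8).
Taxon 2 and Taxon 1 form a cherry on this tree, so they are sister taxa.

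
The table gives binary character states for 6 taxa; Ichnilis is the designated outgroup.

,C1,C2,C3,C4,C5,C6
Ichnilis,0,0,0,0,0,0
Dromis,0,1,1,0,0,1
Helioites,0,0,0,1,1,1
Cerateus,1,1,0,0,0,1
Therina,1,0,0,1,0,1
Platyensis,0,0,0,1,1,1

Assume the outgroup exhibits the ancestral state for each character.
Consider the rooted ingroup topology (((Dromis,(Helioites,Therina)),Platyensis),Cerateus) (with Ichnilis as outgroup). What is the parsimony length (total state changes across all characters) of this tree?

10

Map each character onto (((Dromis,(Helioites,Therina)),Platyensis),Cerateus) (rooted by Ichnilis) and count the minimum state changes it requires (Fitch parsimony):
C1: 2; C2: 2; C3: 1; C4: 2; C5: 2; C6: 1.
Total tree length = 10.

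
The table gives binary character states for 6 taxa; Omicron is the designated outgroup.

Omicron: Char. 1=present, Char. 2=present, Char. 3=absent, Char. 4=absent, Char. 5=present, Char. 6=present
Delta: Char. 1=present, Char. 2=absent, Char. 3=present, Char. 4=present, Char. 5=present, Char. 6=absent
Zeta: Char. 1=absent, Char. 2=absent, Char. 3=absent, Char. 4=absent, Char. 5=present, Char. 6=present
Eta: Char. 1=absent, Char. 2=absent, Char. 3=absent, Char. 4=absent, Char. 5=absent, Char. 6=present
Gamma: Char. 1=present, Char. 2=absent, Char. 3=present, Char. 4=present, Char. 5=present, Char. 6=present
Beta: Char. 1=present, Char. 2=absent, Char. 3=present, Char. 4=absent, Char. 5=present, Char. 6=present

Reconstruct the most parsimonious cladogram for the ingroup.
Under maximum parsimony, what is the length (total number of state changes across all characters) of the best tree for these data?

Character polarity is set by the outgroup: the derived state is whichever differs from the outgroup's state, so for Char. 1, Char. 2, Char. 5, Char. 6 the derived state is 'absent', and for the remaining characters it is 'present'.
Only Eta and Zeta show the derived state 'absent' for Char. 1, supporting them as a clade.
All ingroup taxa share the derived state 'absent' for Char. 2; it defines the ingroup but does not resolve relationships within it.
Only Beta, Delta, and Gamma show the derived state 'present' for Char. 3, supporting them as a clade.
Only Delta and Gamma show the derived state 'present' for Char. 4, supporting them as a clade.
Char. 5: derived state 'absent' in Eta only — an autapomorphy, so it tells us nothing about relationships among taxa.
Char. 6 (derived state 'absent') is unique to Delta (autapomorphy; uninformative for grouping).
Most parsimonious ingroup topology: (((Delta,Gamma),Beta),(Zeta,Eta)).
Changes per character on this tree: Char. 1: 1; Char. 2: 1; Char. 3: 1; Char. 4: 1; Char. 5: 1; Char. 6: 1.
Total = 6.

6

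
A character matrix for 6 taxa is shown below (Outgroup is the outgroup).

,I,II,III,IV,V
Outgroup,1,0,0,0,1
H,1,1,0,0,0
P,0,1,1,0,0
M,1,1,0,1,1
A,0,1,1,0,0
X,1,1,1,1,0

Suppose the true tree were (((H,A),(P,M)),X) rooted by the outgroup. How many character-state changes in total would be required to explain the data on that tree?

Map each character onto (((H,A),(P,M)),X) (rooted by Outgroup) and count the minimum state changes it requires (Fitch parsimony):
I: 2; II: 1; III: 3; IV: 2; V: 2.
Total tree length = 10.

10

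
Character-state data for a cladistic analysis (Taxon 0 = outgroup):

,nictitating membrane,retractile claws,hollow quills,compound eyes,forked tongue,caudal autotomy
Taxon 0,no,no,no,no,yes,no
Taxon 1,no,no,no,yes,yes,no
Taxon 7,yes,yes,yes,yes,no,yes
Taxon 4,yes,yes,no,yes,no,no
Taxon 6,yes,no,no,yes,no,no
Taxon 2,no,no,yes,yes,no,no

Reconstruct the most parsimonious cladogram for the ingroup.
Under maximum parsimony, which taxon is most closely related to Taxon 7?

Taxon 4

Character polarity is set by the outgroup: the derived state is whichever differs from the outgroup's state, so for forked tongue the derived state is 'no', and for the remaining characters it is 'yes'.
nictitating membrane: derived state 'yes' in Taxon 4, Taxon 6, and Taxon 7 only — synapomorphy for {Taxon 4, Taxon 6, Taxon 7}.
retractile claws (derived state 'yes') is shared by Taxon 4 and Taxon 7 — a synapomorphy uniting that clade.
hollow quills (state 'yes') occurs in Taxon 2 and Taxon 7 but conflicts with the nesting implied by the other characters — most parsimoniously interpreted as homoplasy.
compound eyes (derived state 'yes') is shared by all ingroup taxa — unites the whole ingroup.
forked tongue (derived state 'no') is shared by Taxon 2, Taxon 4, Taxon 6, and Taxon 7 — a synapomorphy uniting that clade.
caudal autotomy: derived state 'yes' in Taxon 7 only — an autapomorphy, so it tells us nothing about relationships among taxa.
Most parsimonious ingroup topology: (Taxon 1,(((Taxon 7,Taxon 4),Taxon 6),Taxon 2)).
Taxon 7 and Taxon 4 form a cherry on this tree, so they are sister taxa.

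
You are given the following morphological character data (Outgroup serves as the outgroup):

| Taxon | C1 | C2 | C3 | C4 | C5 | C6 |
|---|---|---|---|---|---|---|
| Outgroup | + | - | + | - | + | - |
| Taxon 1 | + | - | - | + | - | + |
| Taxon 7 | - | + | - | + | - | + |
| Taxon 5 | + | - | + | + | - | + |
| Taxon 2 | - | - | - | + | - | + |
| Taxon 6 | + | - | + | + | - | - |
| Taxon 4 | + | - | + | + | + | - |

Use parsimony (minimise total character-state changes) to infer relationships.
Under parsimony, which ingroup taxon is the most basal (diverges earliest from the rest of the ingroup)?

Character polarity is set by the outgroup: the derived state is whichever differs from the outgroup's state, so for C1, C3, C5 the derived state is '-', and for the remaining characters it is '+'.
C1 (derived state '-') is shared by Taxon 2 and Taxon 7 — a synapomorphy uniting that clade.
C2 (derived state '+') is unique to Taxon 7 (autapomorphy; uninformative for grouping).
C3 (derived state '-') is shared by Taxon 1, Taxon 2, and Taxon 7 — a synapomorphy uniting that clade.
C4 (derived state '+') is shared by all ingroup taxa — unites the whole ingroup.
C5 (derived state '-') is shared by Taxon 1, Taxon 2, Taxon 5, Taxon 6, and Taxon 7 — a synapomorphy uniting that clade.
Only Taxon 1, Taxon 2, Taxon 5, and Taxon 7 show the derived state '+' for C6, supporting them as a clade.
Most parsimonious ingroup topology: ((((Taxon 1,(Taxon 7,Taxon 2)),Taxon 5),Taxon 6),Taxon 4).
Taxon 4 is sister to the clade containing all other ingroup taxa, so it is the earliest-diverging (most basal) ingroup lineage.

Taxon 4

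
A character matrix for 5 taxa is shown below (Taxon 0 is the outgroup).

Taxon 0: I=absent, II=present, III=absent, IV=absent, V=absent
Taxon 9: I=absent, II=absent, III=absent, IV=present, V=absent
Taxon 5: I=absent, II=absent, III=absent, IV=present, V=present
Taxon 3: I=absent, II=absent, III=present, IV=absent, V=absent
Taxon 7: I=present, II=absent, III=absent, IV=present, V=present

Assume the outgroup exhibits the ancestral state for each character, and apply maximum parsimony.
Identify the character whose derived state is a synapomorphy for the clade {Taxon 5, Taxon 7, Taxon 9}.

Character polarity is set by the outgroup: the derived state is whichever differs from the outgroup's state, so for II the derived state is 'absent', and for the remaining characters it is 'present'.
I (derived state 'present') is unique to Taxon 7 (autapomorphy; uninformative for grouping).
II (derived state 'absent') is shared by all ingroup taxa — unites the whole ingroup.
III (derived state 'present') is unique to Taxon 3 (autapomorphy; uninformative for grouping).
Only Taxon 5, Taxon 7, and Taxon 9 show the derived state 'present' for IV, supporting them as a clade.
V (derived state 'present') is shared by Taxon 5 and Taxon 7 — a synapomorphy uniting that clade.
Most parsimonious ingroup topology: ((Taxon 9,(Taxon 5,Taxon 7)),Taxon 3).
The clade {Taxon 5, Taxon 7, Taxon 9} is supported by IV: its derived state 'present' occurs in exactly those taxa and in no other taxon (including the outgroup).

IV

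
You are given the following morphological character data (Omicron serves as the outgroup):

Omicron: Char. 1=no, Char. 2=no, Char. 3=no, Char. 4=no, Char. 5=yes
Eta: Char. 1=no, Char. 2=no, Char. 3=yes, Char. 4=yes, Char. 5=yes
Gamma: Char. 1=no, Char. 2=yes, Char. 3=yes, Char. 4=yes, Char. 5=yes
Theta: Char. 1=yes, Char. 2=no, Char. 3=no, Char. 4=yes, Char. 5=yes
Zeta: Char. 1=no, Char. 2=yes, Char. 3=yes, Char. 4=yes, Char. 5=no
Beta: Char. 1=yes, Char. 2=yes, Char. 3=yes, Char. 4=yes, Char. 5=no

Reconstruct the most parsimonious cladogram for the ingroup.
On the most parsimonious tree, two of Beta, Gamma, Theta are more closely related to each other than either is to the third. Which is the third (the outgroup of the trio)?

Theta

Character polarity is set by the outgroup: the derived state is whichever differs from the outgroup's state, so for Char. 5 the derived state is 'no', and for the remaining characters it is 'yes'.
Char. 1 groups Beta and Theta, which is incompatible with the clades supported by the remaining characters; treating it as convergent (homoplasy) costs fewer steps than any alternative tree.
Char. 2: derived state 'yes' in Beta, Gamma, and Zeta only — synapomorphy for {Beta, Gamma, Zeta}.
Only Beta, Eta, Gamma, and Zeta show the derived state 'yes' for Char. 3, supporting them as a clade.
Char. 4 (derived state 'yes') is shared by all ingroup taxa — unites the whole ingroup.
Char. 5: derived state 'no' in Beta and Zeta only — synapomorphy for {Beta, Zeta}.
Most parsimonious ingroup topology: ((Eta,(Gamma,(Zeta,Beta))),Theta).
Gamma and Beta share a more recent common ancestor with each other than either does with Theta, so Theta is the least closely related of the three.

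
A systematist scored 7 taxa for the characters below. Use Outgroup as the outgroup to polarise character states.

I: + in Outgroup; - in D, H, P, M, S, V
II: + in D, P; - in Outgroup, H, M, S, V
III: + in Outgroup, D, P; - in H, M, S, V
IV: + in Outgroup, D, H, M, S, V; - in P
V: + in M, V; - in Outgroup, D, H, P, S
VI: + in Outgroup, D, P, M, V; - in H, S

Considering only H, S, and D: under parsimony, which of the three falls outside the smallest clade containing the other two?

D

Character polarity is set by the outgroup: the derived state is whichever differs from the outgroup's state, so for I, III, IV, VI the derived state is '-', and for the remaining characters it is '+'.
All ingroup taxa share the derived state '-' for I; it defines the ingroup but does not resolve relationships within it.
II (derived state '+') is shared by D and P — a synapomorphy uniting that clade.
III (derived state '-') is shared by H, M, S, and V — a synapomorphy uniting that clade.
IV: derived state '-' in P only — an autapomorphy, so it tells us nothing about relationships among taxa.
V: derived state '+' in M and V only — synapomorphy for {M, V}.
VI: derived state '-' in H and S only — synapomorphy for {H, S}.
Most parsimonious ingroup topology: ((D,P),((H,S),(M,V))).
S and H share a more recent common ancestor with each other than either does with D, so D is the least closely related of the three.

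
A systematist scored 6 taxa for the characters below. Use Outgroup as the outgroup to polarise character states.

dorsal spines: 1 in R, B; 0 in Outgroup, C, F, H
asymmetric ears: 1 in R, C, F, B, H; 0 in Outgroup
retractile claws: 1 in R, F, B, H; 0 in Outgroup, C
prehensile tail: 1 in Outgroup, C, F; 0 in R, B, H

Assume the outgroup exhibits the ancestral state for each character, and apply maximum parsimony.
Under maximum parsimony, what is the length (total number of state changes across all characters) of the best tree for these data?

4

Character polarity is set by the outgroup: the derived state is whichever differs from the outgroup's state, so for prehensile tail the derived state is '0', and for the remaining characters it is '1'.
dorsal spines: derived state '1' in B and R only — synapomorphy for {B, R}.
All ingroup taxa share the derived state '1' for asymmetric ears; it defines the ingroup but does not resolve relationships within it.
retractile claws (derived state '1') is shared by B, F, H, and R — a synapomorphy uniting that clade.
prehensile tail: derived state '0' in B, H, and R only — synapomorphy for {B, H, R}.
Most parsimonious ingroup topology: ((((R,B),H),F),C).
Changes per character on this tree: dorsal spines: 1; asymmetric ears: 1; retractile claws: 1; prehensile tail: 1.
Total = 4.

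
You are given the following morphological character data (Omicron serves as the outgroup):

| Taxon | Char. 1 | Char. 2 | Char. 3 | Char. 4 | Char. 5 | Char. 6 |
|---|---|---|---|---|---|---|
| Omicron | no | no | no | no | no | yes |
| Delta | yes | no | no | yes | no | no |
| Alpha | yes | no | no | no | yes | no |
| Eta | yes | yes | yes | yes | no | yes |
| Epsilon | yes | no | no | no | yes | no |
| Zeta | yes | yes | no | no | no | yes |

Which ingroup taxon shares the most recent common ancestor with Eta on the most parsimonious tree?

Character polarity is set by the outgroup: the derived state is whichever differs from the outgroup's state, so for Char. 6 the derived state is 'no', and for the remaining characters it is 'yes'.
Char. 1 (derived state 'yes') is shared by all ingroup taxa — unites the whole ingroup.
Only Eta and Zeta show the derived state 'yes' for Char. 2, supporting them as a clade.
Char. 3: derived state 'yes' in Eta only — an autapomorphy, so it tells us nothing about relationships among taxa.
Char. 4 groups Delta and Eta, which is incompatible with the clades supported by the remaining characters; treating it as convergent (homoplasy) costs fewer steps than any alternative tree.
Char. 5 (derived state 'yes') is shared by Alpha and Epsilon — a synapomorphy uniting that clade.
Char. 6: derived state 'no' in Alpha, Delta, and Epsilon only — synapomorphy for {Alpha, Delta, Epsilon}.
Most parsimonious ingroup topology: ((Delta,(Alpha,Epsilon)),(Eta,Zeta)).
Eta and Zeta form a cherry on this tree, so they are sister taxa.

Zeta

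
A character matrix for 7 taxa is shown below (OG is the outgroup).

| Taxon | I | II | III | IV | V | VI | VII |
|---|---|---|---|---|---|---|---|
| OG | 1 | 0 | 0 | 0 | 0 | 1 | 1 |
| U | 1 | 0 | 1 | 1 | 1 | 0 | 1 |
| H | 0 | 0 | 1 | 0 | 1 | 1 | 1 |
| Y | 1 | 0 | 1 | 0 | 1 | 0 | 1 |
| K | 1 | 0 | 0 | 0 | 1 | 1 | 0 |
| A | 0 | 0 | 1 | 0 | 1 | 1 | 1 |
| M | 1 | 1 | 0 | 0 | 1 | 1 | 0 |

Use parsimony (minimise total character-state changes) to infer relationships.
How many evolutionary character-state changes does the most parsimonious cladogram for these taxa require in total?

7

Character polarity is set by the outgroup: the derived state is whichever differs from the outgroup's state, so for I, VI, VII the derived state is '0', and for the remaining characters it is '1'.
I (derived state '0') is shared by A and H — a synapomorphy uniting that clade.
II: derived state '1' in M only — an autapomorphy, so it tells us nothing about relationships among taxa.
Only A, H, U, and Y show the derived state '1' for III, supporting them as a clade.
IV: derived state '1' in U only — an autapomorphy, so it tells us nothing about relationships among taxa.
V (derived state '1') is shared by all ingroup taxa — unites the whole ingroup.
Only U and Y show the derived state '0' for VI, supporting them as a clade.
Only K and M show the derived state '0' for VII, supporting them as a clade.
Most parsimonious ingroup topology: (((U,Y),(H,A)),(K,M)).
Changes per character on this tree: I: 1; II: 1; III: 1; IV: 1; V: 1; VI: 1; VII: 1.
Total = 7.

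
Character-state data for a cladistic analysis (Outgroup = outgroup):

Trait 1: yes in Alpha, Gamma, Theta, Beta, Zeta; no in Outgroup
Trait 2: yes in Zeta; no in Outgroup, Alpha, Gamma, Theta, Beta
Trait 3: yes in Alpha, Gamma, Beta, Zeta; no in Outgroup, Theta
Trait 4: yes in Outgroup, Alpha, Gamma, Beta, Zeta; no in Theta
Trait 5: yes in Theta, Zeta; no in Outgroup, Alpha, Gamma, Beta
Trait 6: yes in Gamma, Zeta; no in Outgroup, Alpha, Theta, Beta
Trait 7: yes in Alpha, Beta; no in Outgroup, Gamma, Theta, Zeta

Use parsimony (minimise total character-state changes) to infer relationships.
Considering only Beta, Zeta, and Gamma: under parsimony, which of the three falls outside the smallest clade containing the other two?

Beta

Character polarity is set by the outgroup: the derived state is whichever differs from the outgroup's state, so for Trait 4 the derived state is 'no', and for the remaining characters it is 'yes'.
All ingroup taxa share the derived state 'yes' for Trait 1; it defines the ingroup but does not resolve relationships within it.
Trait 2: derived state 'yes' in Zeta only — an autapomorphy, so it tells us nothing about relationships among taxa.
Trait 3 (derived state 'yes') is shared by Alpha, Beta, Gamma, and Zeta — a synapomorphy uniting that clade.
Trait 4 (derived state 'no') is unique to Theta (autapomorphy; uninformative for grouping).
Trait 5 groups Theta and Zeta, which is incompatible with the clades supported by the remaining characters; treating it as convergent (homoplasy) costs fewer steps than any alternative tree.
Trait 6: derived state 'yes' in Gamma and Zeta only — synapomorphy for {Gamma, Zeta}.
Trait 7: derived state 'yes' in Alpha and Beta only — synapomorphy for {Alpha, Beta}.
Most parsimonious ingroup topology: (((Alpha,Beta),(Gamma,Zeta)),Theta).
Gamma and Zeta share a more recent common ancestor with each other than either does with Beta, so Beta is the least closely related of the three.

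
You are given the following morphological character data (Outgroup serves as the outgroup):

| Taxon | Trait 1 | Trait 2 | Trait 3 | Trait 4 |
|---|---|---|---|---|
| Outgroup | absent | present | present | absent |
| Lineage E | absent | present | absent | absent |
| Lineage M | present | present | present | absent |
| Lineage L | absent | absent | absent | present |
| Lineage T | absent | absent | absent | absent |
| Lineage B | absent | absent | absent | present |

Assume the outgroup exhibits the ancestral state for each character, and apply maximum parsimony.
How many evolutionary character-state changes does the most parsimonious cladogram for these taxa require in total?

Character polarity is set by the outgroup: the derived state is whichever differs from the outgroup's state, so for Trait 2, Trait 3 the derived state is 'absent', and for the remaining characters it is 'present'.
Trait 1: derived state 'present' in Lineage M only — an autapomorphy, so it tells us nothing about relationships among taxa.
Only Lineage B, Lineage L, and Lineage T show the derived state 'absent' for Trait 2, supporting them as a clade.
Only Lineage B, Lineage E, Lineage L, and Lineage T show the derived state 'absent' for Trait 3, supporting them as a clade.
Only Lineage B and Lineage L show the derived state 'present' for Trait 4, supporting them as a clade.
Most parsimonious ingroup topology: ((Lineage E,((Lineage L,Lineage B),Lineage T)),Lineage M).
Changes per character on this tree: Trait 1: 1; Trait 2: 1; Trait 3: 1; Trait 4: 1.
Total = 4.

4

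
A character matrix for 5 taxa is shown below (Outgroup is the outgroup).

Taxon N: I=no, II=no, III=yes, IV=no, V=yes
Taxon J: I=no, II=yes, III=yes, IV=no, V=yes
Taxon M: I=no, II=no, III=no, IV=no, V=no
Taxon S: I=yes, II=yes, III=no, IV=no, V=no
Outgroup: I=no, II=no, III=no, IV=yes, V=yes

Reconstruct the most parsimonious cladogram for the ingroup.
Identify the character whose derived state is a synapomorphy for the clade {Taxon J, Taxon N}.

III

Character polarity is set by the outgroup: the derived state is whichever differs from the outgroup's state, so for IV, V the derived state is 'no', and for the remaining characters it is 'yes'.
I: derived state 'yes' in Taxon S only — an autapomorphy, so it tells us nothing about relationships among taxa.
II groups Taxon J and Taxon S, which is incompatible with the clades supported by the remaining characters; treating it as convergent (homoplasy) costs fewer steps than any alternative tree.
III (derived state 'yes') is shared by Taxon J and Taxon N — a synapomorphy uniting that clade.
All ingroup taxa share the derived state 'no' for IV; it defines the ingroup but does not resolve relationships within it.
V: derived state 'no' in Taxon M and Taxon S only — synapomorphy for {Taxon M, Taxon S}.
Most parsimonious ingroup topology: ((Taxon N,Taxon J),(Taxon S,Taxon M)).
The clade {Taxon J, Taxon N} is supported by III: its derived state 'yes' occurs in exactly those taxa and in no other taxon (including the outgroup).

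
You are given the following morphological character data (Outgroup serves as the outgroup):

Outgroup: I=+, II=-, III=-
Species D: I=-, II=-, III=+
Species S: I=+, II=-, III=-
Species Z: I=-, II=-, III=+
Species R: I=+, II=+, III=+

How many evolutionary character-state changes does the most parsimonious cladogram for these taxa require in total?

3

Character polarity is set by the outgroup: the derived state is whichever differs from the outgroup's state, so for I the derived state is '-', and for the remaining characters it is '+'.
Only Species D and Species Z show the derived state '-' for I, supporting them as a clade.
II (derived state '+') is unique to Species R (autapomorphy; uninformative for grouping).
Only Species D, Species R, and Species Z show the derived state '+' for III, supporting them as a clade.
Most parsimonious ingroup topology: (((Species D,Species Z),Species R),Species S).
Changes per character on this tree: I: 1; II: 1; III: 1.
Total = 3.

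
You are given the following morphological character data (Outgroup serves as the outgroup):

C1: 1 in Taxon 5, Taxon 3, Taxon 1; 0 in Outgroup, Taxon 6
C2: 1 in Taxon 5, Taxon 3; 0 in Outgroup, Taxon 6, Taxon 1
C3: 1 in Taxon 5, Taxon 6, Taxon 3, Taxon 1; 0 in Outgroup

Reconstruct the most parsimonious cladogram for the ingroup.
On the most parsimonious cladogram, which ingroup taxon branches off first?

Taxon 6

The outgroup has state '0' for every character, so '1' is the derived state throughout.
Only Taxon 1, Taxon 3, and Taxon 5 show the derived state '1' for C1, supporting them as a clade.
C2 (derived state '1') is shared by Taxon 3 and Taxon 5 — a synapomorphy uniting that clade.
C3 (derived state '1') is shared by all ingroup taxa — unites the whole ingroup.
Most parsimonious ingroup topology: (((Taxon 5,Taxon 3),Taxon 1),Taxon 6).
Taxon 6 is sister to the clade containing all other ingroup taxa, so it is the earliest-diverging (most basal) ingroup lineage.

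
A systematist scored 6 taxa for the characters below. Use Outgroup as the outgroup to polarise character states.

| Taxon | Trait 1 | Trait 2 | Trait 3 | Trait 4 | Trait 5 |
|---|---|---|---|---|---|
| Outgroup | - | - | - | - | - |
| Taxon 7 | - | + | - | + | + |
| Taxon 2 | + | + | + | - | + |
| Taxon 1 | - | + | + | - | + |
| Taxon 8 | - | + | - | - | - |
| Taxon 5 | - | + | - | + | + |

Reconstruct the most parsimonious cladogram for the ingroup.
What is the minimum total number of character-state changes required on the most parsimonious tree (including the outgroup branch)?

The outgroup has state '-' for every character, so '+' is the derived state throughout.
Trait 1 (derived state '+') is unique to Taxon 2 (autapomorphy; uninformative for grouping).
Trait 2 (derived state '+') is shared by all ingroup taxa — unites the whole ingroup.
Only Taxon 1 and Taxon 2 show the derived state '+' for Trait 3, supporting them as a clade.
Trait 4 (derived state '+') is shared by Taxon 5 and Taxon 7 — a synapomorphy uniting that clade.
Trait 5: derived state '+' in Taxon 1, Taxon 2, Taxon 5, and Taxon 7 only — synapomorphy for {Taxon 1, Taxon 2, Taxon 5, Taxon 7}.
Most parsimonious ingroup topology: (((Taxon 7,Taxon 5),(Taxon 2,Taxon 1)),Taxon 8).
Changes per character on this tree: Trait 1: 1; Trait 2: 1; Trait 3: 1; Trait 4: 1; Trait 5: 1.
Total = 5.

5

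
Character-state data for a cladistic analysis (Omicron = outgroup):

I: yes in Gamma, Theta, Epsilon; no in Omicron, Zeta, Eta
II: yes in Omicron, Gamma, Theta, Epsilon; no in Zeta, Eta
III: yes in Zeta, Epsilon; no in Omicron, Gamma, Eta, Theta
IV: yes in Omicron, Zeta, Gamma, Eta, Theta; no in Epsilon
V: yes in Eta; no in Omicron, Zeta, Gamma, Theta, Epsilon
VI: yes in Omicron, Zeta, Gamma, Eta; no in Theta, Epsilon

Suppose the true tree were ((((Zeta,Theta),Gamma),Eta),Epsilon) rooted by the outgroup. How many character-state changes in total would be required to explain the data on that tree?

11

Map each character onto ((((Zeta,Theta),Gamma),Eta),Epsilon) (rooted by Omicron) and count the minimum state changes it requires (Fitch parsimony):
I: 3; II: 2; III: 2; IV: 1; V: 1; VI: 2.
Total tree length = 11.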